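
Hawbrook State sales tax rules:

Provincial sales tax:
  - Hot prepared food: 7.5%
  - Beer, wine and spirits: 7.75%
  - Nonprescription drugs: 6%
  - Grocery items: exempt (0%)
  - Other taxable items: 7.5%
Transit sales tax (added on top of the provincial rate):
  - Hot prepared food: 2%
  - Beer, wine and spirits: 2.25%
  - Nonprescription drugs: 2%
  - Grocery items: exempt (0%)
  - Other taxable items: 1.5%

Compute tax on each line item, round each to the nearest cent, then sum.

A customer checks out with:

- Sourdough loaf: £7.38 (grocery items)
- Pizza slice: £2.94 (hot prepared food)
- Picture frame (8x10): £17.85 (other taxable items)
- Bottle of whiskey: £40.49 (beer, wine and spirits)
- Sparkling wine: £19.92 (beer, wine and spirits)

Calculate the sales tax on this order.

£7.93

Sourdough loaf £7.38: grocery items → 0% + 0% transit = 0% → £0.00
Pizza slice £2.94: hot prepared food → 7.5% + 2% transit = 9.5% → £0.28
Picture frame (8x10) £17.85: other taxable items → 7.5% + 1.5% transit = 9% → £1.61
Bottle of whiskey £40.49: beer, wine and spirits → 7.75% + 2.25% transit = 10% → £4.05
Sparkling wine £19.92: beer, wine and spirits → 7.75% + 2.25% transit = 10% → £1.99
Total tax = £0.28 + £1.61 + £4.05 + £1.99 = £7.93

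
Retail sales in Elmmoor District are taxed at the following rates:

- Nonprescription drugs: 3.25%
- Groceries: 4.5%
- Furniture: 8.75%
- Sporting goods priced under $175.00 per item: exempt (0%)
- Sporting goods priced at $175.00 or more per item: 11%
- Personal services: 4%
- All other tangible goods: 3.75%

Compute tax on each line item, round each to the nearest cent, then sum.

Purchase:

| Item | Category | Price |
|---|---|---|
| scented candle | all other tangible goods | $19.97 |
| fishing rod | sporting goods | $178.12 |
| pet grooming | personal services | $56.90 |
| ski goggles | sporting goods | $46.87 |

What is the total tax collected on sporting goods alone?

$19.59

Fishing rod $178.12: sporting goods, $175.00 or more → 11% → $19.59
Ski goggles $46.87: sporting goods, under $175.00 → 0% → $0.00
Tax on sporting goods = $19.59 + $0.00 = $19.59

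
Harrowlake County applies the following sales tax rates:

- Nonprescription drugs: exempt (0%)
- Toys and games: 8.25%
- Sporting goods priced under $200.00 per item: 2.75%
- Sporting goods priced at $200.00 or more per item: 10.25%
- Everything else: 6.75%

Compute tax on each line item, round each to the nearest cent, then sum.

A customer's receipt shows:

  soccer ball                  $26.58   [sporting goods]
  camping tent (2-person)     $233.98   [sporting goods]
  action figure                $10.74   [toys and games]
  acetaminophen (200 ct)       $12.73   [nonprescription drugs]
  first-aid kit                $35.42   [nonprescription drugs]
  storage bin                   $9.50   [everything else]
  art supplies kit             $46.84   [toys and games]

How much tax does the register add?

Soccer ball $26.58: sporting goods, under $200.00 → 2.75% → $0.73
Camping tent (2-person) $233.98: sporting goods, $200.00 or more → 10.25% → $23.98
Action figure $10.74: toys and games → 8.25% → $0.89
Acetaminophen (200 ct) $12.73: nonprescription drugs → 0% → $0.00
First-aid kit $35.42: nonprescription drugs → 0% → $0.00
Storage bin $9.50: everything else → 6.75% → $0.64
Art supplies kit $46.84: toys and games → 8.25% → $3.86
Total tax = $0.73 + $23.98 + $0.89 + $0.64 + $3.86 = $30.10

$30.10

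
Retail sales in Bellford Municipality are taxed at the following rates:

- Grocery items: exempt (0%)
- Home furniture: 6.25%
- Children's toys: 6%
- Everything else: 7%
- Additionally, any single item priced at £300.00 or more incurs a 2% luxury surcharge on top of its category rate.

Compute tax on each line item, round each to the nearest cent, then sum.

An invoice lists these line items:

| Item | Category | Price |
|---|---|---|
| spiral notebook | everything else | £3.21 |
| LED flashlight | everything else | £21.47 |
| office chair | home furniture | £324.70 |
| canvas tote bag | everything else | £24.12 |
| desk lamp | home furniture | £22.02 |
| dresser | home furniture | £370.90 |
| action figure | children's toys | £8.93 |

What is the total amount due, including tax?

£838.07

Spiral notebook £3.21: everything else → 7% → £0.22
LED flashlight £21.47: everything else → 7% → £1.50
Office chair £324.70: home furniture → 6.25% + 2% surcharge = 8.25% → £26.79
Canvas tote bag £24.12: everything else → 7% → £1.69
Desk lamp £22.02: home furniture → 6.25% → £1.38
Dresser £370.90: home furniture → 6.25% + 2% surcharge = 8.25% → £30.60
Action figure £8.93: children's toys → 6% → £0.54
Subtotal = £775.35; tax = £62.72; total due = £838.07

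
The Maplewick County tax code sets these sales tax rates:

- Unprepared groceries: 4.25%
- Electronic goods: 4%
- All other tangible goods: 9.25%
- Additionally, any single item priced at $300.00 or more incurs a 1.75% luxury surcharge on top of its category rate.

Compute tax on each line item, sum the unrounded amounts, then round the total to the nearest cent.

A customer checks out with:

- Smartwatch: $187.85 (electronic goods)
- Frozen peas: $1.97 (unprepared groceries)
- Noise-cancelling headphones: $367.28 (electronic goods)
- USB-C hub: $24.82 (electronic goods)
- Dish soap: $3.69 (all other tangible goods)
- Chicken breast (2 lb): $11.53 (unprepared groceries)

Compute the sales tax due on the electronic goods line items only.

Smartwatch $187.85: electronic goods → 4% → $7.514
Noise-cancelling headphones $367.28: electronic goods → 4% + 1.75% surcharge = 5.75% → $21.1186
USB-C hub $24.82: electronic goods → 4% → $0.9928
Tax on electronic goods: unrounded sum = $29.6254 → $29.63

$29.63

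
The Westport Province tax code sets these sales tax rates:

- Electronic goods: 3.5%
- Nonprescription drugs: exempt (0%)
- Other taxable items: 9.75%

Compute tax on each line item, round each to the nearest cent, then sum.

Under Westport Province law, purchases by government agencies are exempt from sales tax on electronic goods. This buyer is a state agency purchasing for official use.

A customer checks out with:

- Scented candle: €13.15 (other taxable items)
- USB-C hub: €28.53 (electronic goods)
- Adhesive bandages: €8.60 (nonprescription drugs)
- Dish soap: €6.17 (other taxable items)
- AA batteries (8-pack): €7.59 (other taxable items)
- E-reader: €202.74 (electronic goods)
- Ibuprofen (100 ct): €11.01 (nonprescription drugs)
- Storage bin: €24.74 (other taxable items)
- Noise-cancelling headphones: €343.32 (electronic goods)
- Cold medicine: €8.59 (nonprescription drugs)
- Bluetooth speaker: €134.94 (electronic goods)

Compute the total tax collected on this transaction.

€5.03

Scented candle €13.15: other taxable items → 9.75% → €1.28
USB-C hub €28.53: electronic goods, buyer-exempt → 0% → €0.00
Adhesive bandages €8.60: nonprescription drugs → 0% → €0.00
Dish soap €6.17: other taxable items → 9.75% → €0.60
AA batteries (8-pack) €7.59: other taxable items → 9.75% → €0.74
E-reader €202.74: electronic goods, buyer-exempt → 0% → €0.00
Ibuprofen (100 ct) €11.01: nonprescription drugs → 0% → €0.00
Storage bin €24.74: other taxable items → 9.75% → €2.41
Noise-cancelling headphones €343.32: electronic goods, buyer-exempt → 0% → €0.00
Cold medicine €8.59: nonprescription drugs → 0% → €0.00
Bluetooth speaker €134.94: electronic goods, buyer-exempt → 0% → €0.00
Total tax = €1.28 + €0.60 + €0.74 + €2.41 = €5.03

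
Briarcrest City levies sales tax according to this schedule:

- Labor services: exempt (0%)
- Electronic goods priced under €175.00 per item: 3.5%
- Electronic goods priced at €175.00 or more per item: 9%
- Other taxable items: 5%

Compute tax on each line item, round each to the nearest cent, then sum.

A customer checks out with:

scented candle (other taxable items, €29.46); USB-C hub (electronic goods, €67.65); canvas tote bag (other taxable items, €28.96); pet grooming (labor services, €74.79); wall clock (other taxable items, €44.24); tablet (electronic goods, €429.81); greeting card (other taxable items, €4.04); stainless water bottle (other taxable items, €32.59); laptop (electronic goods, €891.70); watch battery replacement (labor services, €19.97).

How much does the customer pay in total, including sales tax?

€1751.47

Scented candle €29.46: other taxable items → 5% → €1.47
USB-C hub €67.65: electronic goods, under €175.00 → 3.5% → €2.37
Canvas tote bag €28.96: other taxable items → 5% → €1.45
Pet grooming €74.79: labor services → 0% → €0.00
Wall clock €44.24: other taxable items → 5% → €2.21
Tablet €429.81: electronic goods, €175.00 or more → 9% → €38.68
Greeting card €4.04: other taxable items → 5% → €0.20
Stainless water bottle €32.59: other taxable items → 5% → €1.63
Laptop €891.70: electronic goods, €175.00 or more → 9% → €80.25
Watch battery replacement €19.97: labor services → 0% → €0.00
Subtotal = €1623.21; tax = €128.26; total due = €1751.47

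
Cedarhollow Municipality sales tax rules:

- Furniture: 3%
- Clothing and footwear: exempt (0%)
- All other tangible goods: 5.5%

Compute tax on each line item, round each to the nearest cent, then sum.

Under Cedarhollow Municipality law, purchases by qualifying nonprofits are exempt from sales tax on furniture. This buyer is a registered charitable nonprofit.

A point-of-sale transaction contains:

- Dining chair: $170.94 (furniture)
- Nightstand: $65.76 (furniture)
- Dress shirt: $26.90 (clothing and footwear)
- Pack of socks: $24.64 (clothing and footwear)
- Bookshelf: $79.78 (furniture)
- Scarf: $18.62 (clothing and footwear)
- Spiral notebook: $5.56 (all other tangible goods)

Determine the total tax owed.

$0.31

Dining chair $170.94: furniture, buyer-exempt → 0% → $0.00
Nightstand $65.76: furniture, buyer-exempt → 0% → $0.00
Dress shirt $26.90: clothing and footwear → 0% → $0.00
Pack of socks $24.64: clothing and footwear → 0% → $0.00
Bookshelf $79.78: furniture, buyer-exempt → 0% → $0.00
Scarf $18.62: clothing and footwear → 0% → $0.00
Spiral notebook $5.56: all other tangible goods → 5.5% → $0.31
Total tax = $0.31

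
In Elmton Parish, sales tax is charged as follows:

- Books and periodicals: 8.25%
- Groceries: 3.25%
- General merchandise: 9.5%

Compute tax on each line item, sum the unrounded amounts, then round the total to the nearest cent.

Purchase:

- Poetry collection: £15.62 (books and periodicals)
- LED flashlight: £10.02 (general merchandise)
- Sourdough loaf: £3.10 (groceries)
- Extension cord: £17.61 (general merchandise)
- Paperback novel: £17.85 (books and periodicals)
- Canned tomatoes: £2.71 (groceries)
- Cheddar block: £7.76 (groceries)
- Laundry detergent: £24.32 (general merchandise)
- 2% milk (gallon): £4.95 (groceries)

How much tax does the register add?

Poetry collection £15.62: books and periodicals → 8.25% → £1.28865
LED flashlight £10.02: general merchandise → 9.5% → £0.9519
Sourdough loaf £3.10: groceries → 3.25% → £0.10075
Extension cord £17.61: general merchandise → 9.5% → £1.67295
Paperback novel £17.85: books and periodicals → 8.25% → £1.472625
Canned tomatoes £2.71: groceries → 3.25% → £0.088075
Cheddar block £7.76: groceries → 3.25% → £0.2522
Laundry detergent £24.32: general merchandise → 9.5% → £2.3104
2% milk (gallon) £4.95: groceries → 3.25% → £0.160875
Unrounded tax sum = £8.298425 → £8.30

£8.30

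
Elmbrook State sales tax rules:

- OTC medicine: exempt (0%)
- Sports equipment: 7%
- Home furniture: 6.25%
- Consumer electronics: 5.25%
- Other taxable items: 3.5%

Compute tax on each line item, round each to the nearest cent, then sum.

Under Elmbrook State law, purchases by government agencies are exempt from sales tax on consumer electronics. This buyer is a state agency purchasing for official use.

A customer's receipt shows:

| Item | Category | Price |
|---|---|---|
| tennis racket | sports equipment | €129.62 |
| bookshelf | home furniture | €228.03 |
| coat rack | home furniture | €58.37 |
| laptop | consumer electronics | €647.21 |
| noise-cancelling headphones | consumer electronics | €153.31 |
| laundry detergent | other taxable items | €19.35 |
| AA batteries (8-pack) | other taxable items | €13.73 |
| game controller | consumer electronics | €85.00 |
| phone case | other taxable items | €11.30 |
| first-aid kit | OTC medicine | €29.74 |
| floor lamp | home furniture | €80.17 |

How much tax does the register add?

Tennis racket €129.62: sports equipment → 7% → €9.07
Bookshelf €228.03: home furniture → 6.25% → €14.25
Coat rack €58.37: home furniture → 6.25% → €3.65
Laptop €647.21: consumer electronics, buyer-exempt → 0% → €0.00
Noise-cancelling headphones €153.31: consumer electronics, buyer-exempt → 0% → €0.00
Laundry detergent €19.35: other taxable items → 3.5% → €0.68
AA batteries (8-pack) €13.73: other taxable items → 3.5% → €0.48
Game controller €85.00: consumer electronics, buyer-exempt → 0% → €0.00
Phone case €11.30: other taxable items → 3.5% → €0.40
First-aid kit €29.74: OTC medicine → 0% → €0.00
Floor lamp €80.17: home furniture → 6.25% → €5.01
Total tax = €9.07 + €14.25 + €3.65 + €0.68 + €0.48 + €0.40 + €5.01 = €33.54

€33.54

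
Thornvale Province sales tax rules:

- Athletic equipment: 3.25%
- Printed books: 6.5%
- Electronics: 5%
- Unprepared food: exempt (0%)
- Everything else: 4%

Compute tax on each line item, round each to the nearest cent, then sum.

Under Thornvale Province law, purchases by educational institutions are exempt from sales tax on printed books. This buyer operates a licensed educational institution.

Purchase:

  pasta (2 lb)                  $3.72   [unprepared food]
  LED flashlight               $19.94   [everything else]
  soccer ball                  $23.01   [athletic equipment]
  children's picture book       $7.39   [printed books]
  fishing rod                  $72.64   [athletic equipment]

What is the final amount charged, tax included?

$130.61

Pasta (2 lb) $3.72: unprepared food → 0% → $0.00
LED flashlight $19.94: everything else → 4% → $0.80
Soccer ball $23.01: athletic equipment → 3.25% → $0.75
Children's picture book $7.39: printed books, buyer-exempt → 0% → $0.00
Fishing rod $72.64: athletic equipment → 3.25% → $2.36
Subtotal = $126.70; tax = $3.91; total due = $130.61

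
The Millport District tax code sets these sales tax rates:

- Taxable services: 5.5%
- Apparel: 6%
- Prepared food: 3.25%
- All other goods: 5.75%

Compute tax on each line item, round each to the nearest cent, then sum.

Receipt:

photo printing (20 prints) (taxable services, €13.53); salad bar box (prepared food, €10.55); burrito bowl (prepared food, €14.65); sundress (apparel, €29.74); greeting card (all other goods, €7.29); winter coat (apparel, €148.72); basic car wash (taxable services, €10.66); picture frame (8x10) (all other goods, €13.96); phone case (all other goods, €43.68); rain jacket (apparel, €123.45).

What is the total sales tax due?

€23.99

Photo printing (20 prints) €13.53: taxable services → 5.5% → €0.74
Salad bar box €10.55: prepared food → 3.25% → €0.34
Burrito bowl €14.65: prepared food → 3.25% → €0.48
Sundress €29.74: apparel → 6% → €1.78
Greeting card €7.29: all other goods → 5.75% → €0.42
Winter coat €148.72: apparel → 6% → €8.92
Basic car wash €10.66: taxable services → 5.5% → €0.59
Picture frame (8x10) €13.96: all other goods → 5.75% → €0.80
Phone case €43.68: all other goods → 5.75% → €2.51
Rain jacket €123.45: apparel → 6% → €7.41
Total tax = €0.74 + €0.34 + €0.48 + €1.78 + €0.42 + €8.92 + €0.59 + €0.80 + €2.51 + €7.41 = €23.99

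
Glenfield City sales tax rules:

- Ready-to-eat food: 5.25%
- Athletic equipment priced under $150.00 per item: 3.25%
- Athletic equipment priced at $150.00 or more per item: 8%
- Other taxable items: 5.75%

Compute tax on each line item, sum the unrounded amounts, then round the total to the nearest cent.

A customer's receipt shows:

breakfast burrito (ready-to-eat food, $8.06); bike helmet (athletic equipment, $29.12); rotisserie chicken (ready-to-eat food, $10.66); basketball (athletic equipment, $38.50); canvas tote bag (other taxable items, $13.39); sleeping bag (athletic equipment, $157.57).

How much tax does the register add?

$16.56

Breakfast burrito $8.06: ready-to-eat food → 5.25% → $0.42315
Bike helmet $29.12: athletic equipment, under $150.00 → 3.25% → $0.9464
Rotisserie chicken $10.66: ready-to-eat food → 5.25% → $0.55965
Basketball $38.50: athletic equipment, under $150.00 → 3.25% → $1.25125
Canvas tote bag $13.39: other taxable items → 5.75% → $0.769925
Sleeping bag $157.57: athletic equipment, $150.00 or more → 8% → $12.6056
Unrounded tax sum = $16.555975 → $16.56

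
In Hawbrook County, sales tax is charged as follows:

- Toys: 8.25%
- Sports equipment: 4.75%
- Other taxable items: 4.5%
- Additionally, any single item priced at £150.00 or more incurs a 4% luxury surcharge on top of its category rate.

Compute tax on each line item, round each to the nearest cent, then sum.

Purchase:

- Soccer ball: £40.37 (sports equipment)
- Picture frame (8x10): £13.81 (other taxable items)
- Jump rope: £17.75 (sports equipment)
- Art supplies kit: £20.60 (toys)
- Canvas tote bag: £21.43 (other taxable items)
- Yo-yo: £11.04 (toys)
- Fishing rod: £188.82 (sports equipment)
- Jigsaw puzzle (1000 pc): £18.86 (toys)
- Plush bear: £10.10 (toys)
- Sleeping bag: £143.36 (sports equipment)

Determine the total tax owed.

Soccer ball £40.37: sports equipment → 4.75% → £1.92
Picture frame (8x10) £13.81: other taxable items → 4.5% → £0.62
Jump rope £17.75: sports equipment → 4.75% → £0.84
Art supplies kit £20.60: toys → 8.25% → £1.70
Canvas tote bag £21.43: other taxable items → 4.5% → £0.96
Yo-yo £11.04: toys → 8.25% → £0.91
Fishing rod £188.82: sports equipment → 4.75% + 4% surcharge = 8.75% → £16.52
Jigsaw puzzle (1000 pc) £18.86: toys → 8.25% → £1.56
Plush bear £10.10: toys → 8.25% → £0.83
Sleeping bag £143.36: sports equipment → 4.75% → £6.81
Total tax = £1.92 + £0.62 + £0.84 + £1.70 + £0.96 + £0.91 + £16.52 + £1.56 + £0.83 + £6.81 = £32.67

£32.67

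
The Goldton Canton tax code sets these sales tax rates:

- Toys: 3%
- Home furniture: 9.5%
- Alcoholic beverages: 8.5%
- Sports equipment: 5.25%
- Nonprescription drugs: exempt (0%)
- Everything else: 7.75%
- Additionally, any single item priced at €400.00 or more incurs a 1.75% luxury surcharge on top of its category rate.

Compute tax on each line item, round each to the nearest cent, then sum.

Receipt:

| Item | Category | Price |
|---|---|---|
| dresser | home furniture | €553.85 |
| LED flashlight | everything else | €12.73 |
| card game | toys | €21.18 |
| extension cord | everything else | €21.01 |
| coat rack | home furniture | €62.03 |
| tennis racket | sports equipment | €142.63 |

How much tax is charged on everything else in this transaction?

LED flashlight €12.73: everything else → 7.75% → €0.99
Extension cord €21.01: everything else → 7.75% → €1.63
Tax on everything else = €0.99 + €1.63 = €2.62

€2.62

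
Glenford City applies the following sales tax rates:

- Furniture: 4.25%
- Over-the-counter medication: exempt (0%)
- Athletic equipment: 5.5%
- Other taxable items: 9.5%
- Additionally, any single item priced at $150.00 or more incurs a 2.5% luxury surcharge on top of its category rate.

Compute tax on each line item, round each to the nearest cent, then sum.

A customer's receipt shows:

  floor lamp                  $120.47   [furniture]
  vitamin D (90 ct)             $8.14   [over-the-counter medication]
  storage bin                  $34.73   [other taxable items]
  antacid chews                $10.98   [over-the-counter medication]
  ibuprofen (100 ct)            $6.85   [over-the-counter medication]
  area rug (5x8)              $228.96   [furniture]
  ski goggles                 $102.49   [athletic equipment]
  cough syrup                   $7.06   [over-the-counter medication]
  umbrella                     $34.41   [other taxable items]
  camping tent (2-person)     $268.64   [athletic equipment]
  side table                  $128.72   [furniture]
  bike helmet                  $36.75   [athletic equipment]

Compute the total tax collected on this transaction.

Floor lamp $120.47: furniture → 4.25% → $5.12
Vitamin D (90 ct) $8.14: over-the-counter medication → 0% → $0.00
Storage bin $34.73: other taxable items → 9.5% → $3.30
Antacid chews $10.98: over-the-counter medication → 0% → $0.00
Ibuprofen (100 ct) $6.85: over-the-counter medication → 0% → $0.00
Area rug (5x8) $228.96: furniture → 4.25% + 2.5% surcharge = 6.75% → $15.45
Ski goggles $102.49: athletic equipment → 5.5% → $5.64
Cough syrup $7.06: over-the-counter medication → 0% → $0.00
Umbrella $34.41: other taxable items → 9.5% → $3.27
Camping tent (2-person) $268.64: athletic equipment → 5.5% + 2.5% surcharge = 8% → $21.49
Side table $128.72: furniture → 4.25% → $5.47
Bike helmet $36.75: athletic equipment → 5.5% → $2.02
Total tax = $5.12 + $3.30 + $15.45 + $5.64 + $3.27 + $21.49 + $5.47 + $2.02 = $61.76

$61.76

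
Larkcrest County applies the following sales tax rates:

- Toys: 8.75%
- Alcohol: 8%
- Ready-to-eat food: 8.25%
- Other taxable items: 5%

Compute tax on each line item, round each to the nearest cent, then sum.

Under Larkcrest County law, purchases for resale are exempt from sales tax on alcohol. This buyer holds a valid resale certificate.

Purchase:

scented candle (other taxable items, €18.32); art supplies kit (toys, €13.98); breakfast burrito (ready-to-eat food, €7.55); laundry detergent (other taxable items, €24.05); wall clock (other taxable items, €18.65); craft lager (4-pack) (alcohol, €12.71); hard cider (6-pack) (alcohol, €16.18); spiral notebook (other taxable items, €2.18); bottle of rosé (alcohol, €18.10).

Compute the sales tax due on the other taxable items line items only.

€3.16

Scented candle €18.32: other taxable items → 5% → €0.92
Laundry detergent €24.05: other taxable items → 5% → €1.20
Wall clock €18.65: other taxable items → 5% → €0.93
Spiral notebook €2.18: other taxable items → 5% → €0.11
Tax on other taxable items = €0.92 + €1.20 + €0.93 + €0.11 = €3.16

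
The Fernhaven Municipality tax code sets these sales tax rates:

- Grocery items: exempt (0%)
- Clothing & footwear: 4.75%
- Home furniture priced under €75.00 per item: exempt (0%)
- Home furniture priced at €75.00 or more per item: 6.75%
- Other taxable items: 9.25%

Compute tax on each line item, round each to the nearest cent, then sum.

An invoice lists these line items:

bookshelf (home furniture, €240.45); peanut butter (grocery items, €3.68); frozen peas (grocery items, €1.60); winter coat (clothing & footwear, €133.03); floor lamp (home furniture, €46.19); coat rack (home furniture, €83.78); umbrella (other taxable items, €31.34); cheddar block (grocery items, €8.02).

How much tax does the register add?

Bookshelf €240.45: home furniture, €75.00 or more → 6.75% → €16.23
Peanut butter €3.68: grocery items → 0% → €0.00
Frozen peas €1.60: grocery items → 0% → €0.00
Winter coat €133.03: clothing & footwear → 4.75% → €6.32
Floor lamp €46.19: home furniture, under €75.00 → 0% → €0.00
Coat rack €83.78: home furniture, €75.00 or more → 6.75% → €5.66
Umbrella €31.34: other taxable items → 9.25% → €2.90
Cheddar block €8.02: grocery items → 0% → €0.00
Total tax = €16.23 + €6.32 + €5.66 + €2.90 = €31.11

€31.11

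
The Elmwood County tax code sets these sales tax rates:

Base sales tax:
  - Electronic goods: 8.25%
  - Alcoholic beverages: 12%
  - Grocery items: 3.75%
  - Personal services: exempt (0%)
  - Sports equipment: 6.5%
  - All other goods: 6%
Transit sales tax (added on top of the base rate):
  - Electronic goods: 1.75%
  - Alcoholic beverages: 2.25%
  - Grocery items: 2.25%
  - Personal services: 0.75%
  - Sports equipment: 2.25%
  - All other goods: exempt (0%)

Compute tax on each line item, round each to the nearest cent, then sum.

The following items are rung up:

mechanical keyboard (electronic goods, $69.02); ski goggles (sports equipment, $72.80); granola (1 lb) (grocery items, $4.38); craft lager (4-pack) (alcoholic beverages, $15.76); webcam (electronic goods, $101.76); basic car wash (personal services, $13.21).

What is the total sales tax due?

$26.06

Mechanical keyboard $69.02: electronic goods → 8.25% + 1.75% transit = 10% → $6.90
Ski goggles $72.80: sports equipment → 6.5% + 2.25% transit = 8.75% → $6.37
Granola (1 lb) $4.38: grocery items → 3.75% + 2.25% transit = 6% → $0.26
Craft lager (4-pack) $15.76: alcoholic beverages → 12% + 2.25% transit = 14.25% → $2.25
Webcam $101.76: electronic goods → 8.25% + 1.75% transit = 10% → $10.18
Basic car wash $13.21: personal services → 0% + 0.75% transit = 0.75% → $0.10
Total tax = $6.90 + $6.37 + $0.26 + $2.25 + $10.18 + $0.10 = $26.06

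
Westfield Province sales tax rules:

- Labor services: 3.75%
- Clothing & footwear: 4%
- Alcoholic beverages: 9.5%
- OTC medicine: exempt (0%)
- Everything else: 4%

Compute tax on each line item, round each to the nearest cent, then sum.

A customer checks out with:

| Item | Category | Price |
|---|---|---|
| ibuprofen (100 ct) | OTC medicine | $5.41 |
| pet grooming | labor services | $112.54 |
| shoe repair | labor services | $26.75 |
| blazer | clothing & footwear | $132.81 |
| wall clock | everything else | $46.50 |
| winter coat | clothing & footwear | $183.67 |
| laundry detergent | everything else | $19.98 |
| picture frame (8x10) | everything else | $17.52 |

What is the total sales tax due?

Ibuprofen (100 ct) $5.41: OTC medicine → 0% → $0.00
Pet grooming $112.54: labor services → 3.75% → $4.22
Shoe repair $26.75: labor services → 3.75% → $1.00
Blazer $132.81: clothing & footwear → 4% → $5.31
Wall clock $46.50: everything else → 4% → $1.86
Winter coat $183.67: clothing & footwear → 4% → $7.35
Laundry detergent $19.98: everything else → 4% → $0.80
Picture frame (8x10) $17.52: everything else → 4% → $0.70
Total tax = $4.22 + $1.00 + $5.31 + $1.86 + $7.35 + $0.80 + $0.70 = $21.24

$21.24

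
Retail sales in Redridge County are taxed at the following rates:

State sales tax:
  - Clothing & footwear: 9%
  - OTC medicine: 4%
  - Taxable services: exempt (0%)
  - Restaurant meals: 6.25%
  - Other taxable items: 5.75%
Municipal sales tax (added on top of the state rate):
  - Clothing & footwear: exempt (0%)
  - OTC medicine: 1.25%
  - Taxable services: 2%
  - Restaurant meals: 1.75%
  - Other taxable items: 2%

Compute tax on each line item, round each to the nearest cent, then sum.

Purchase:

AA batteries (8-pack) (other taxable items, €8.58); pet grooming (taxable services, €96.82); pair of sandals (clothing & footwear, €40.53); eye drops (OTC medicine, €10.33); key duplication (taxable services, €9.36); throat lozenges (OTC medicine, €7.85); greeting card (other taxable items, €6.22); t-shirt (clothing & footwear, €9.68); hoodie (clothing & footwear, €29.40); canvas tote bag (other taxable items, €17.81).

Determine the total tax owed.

€12.77

AA batteries (8-pack) €8.58: other taxable items → 5.75% + 2% municipal = 7.75% → €0.66
Pet grooming €96.82: taxable services → 0% + 2% municipal = 2% → €1.94
Pair of sandals €40.53: clothing & footwear → 9% + 0% municipal = 9% → €3.65
Eye drops €10.33: OTC medicine → 4% + 1.25% municipal = 5.25% → €0.54
Key duplication €9.36: taxable services → 0% + 2% municipal = 2% → €0.19
Throat lozenges €7.85: OTC medicine → 4% + 1.25% municipal = 5.25% → €0.41
Greeting card €6.22: other taxable items → 5.75% + 2% municipal = 7.75% → €0.48
T-shirt €9.68: clothing & footwear → 9% + 0% municipal = 9% → €0.87
Hoodie €29.40: clothing & footwear → 9% + 0% municipal = 9% → €2.65
Canvas tote bag €17.81: other taxable items → 5.75% + 2% municipal = 7.75% → €1.38
Total tax = €0.66 + €1.94 + €3.65 + €0.54 + €0.19 + €0.41 + €0.48 + €0.87 + €2.65 + €1.38 = €12.77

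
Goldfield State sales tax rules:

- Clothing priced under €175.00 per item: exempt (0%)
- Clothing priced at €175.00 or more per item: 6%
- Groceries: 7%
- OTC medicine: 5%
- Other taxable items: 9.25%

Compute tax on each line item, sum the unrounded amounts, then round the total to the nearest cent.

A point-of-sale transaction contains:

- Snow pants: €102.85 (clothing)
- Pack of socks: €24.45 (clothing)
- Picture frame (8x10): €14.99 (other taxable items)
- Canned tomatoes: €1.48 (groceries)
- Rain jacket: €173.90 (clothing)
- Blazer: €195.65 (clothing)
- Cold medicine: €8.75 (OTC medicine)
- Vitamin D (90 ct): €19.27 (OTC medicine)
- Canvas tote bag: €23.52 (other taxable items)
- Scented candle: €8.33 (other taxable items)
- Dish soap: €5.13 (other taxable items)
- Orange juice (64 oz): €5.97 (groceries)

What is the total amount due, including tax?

€602.76

Snow pants €102.85: clothing, under €175.00 → 0% → €0.00
Pack of socks €24.45: clothing, under €175.00 → 0% → €0.00
Picture frame (8x10) €14.99: other taxable items → 9.25% → €1.386575
Canned tomatoes €1.48: groceries → 7% → €0.1036
Rain jacket €173.90: clothing, under €175.00 → 0% → €0.00
Blazer €195.65: clothing, €175.00 or more → 6% → €11.739
Cold medicine €8.75: OTC medicine → 5% → €0.4375
Vitamin D (90 ct) €19.27: OTC medicine → 5% → €0.9635
Canvas tote bag €23.52: other taxable items → 9.25% → €2.1756
Scented candle €8.33: other taxable items → 9.25% → €0.770525
Dish soap €5.13: other taxable items → 9.25% → €0.474525
Orange juice (64 oz) €5.97: groceries → 7% → €0.4179
Subtotal = €584.29; unrounded tax = €18.468725 → €18.47; total due = €602.76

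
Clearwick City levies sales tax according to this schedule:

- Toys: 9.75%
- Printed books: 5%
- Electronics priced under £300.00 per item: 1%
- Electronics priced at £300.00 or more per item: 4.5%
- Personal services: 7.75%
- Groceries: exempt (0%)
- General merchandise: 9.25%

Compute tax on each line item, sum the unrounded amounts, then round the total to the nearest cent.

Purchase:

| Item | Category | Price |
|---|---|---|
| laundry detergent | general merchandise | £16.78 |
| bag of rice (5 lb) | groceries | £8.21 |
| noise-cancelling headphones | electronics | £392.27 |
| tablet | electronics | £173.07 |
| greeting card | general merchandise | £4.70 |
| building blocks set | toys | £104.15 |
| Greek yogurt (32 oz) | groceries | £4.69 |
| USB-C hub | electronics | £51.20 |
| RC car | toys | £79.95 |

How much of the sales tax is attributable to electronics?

£19.89

Noise-cancelling headphones £392.27: electronics, £300.00 or more → 4.5% → £17.65215
Tablet £173.07: electronics, under £300.00 → 1% → £1.7307
USB-C hub £51.20: electronics, under £300.00 → 1% → £0.512
Tax on electronics: unrounded sum = £19.89485 → £19.89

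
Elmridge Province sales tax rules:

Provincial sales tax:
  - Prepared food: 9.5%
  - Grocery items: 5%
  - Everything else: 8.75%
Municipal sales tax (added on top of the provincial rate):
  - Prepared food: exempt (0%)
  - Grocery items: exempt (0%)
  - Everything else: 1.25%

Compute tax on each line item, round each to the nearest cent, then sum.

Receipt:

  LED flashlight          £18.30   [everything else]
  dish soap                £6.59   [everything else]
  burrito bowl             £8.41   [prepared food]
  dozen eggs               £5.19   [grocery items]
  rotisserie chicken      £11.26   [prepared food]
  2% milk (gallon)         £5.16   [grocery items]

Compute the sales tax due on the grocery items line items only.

Dozen eggs £5.19: grocery items → 5% + 0% municipal = 5% → £0.26
2% milk (gallon) £5.16: grocery items → 5% + 0% municipal = 5% → £0.26
Tax on grocery items = £0.26 + £0.26 = £0.52

£0.52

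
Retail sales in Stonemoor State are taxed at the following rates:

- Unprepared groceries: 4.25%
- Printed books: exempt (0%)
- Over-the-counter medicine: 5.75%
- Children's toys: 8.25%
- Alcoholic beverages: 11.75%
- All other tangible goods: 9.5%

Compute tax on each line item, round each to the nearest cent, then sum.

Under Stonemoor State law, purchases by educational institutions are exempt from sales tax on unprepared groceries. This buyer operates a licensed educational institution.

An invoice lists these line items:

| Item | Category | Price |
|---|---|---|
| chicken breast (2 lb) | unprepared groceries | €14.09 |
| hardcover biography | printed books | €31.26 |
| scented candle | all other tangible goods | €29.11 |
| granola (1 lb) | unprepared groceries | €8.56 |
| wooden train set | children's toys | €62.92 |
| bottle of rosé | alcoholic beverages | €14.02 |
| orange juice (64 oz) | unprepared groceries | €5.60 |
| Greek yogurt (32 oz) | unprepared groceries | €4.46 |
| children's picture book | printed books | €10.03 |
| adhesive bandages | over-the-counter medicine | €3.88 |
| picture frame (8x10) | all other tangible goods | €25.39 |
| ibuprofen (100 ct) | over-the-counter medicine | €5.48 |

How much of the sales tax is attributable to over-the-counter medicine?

€0.54

Adhesive bandages €3.88: over-the-counter medicine → 5.75% → €0.22
Ibuprofen (100 ct) €5.48: over-the-counter medicine → 5.75% → €0.32
Tax on over-the-counter medicine = €0.22 + €0.32 = €0.54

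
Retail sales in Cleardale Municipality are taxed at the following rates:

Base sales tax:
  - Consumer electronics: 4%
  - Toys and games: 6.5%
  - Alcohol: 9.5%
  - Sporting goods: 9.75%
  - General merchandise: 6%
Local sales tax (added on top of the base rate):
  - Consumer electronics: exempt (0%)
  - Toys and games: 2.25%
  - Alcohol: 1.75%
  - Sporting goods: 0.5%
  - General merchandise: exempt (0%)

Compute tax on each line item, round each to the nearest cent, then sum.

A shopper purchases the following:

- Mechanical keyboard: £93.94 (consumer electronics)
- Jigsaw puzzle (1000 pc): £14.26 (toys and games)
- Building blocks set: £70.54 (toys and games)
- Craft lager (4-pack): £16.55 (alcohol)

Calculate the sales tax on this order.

Mechanical keyboard £93.94: consumer electronics → 4% + 0% local = 4% → £3.76
Jigsaw puzzle (1000 pc) £14.26: toys and games → 6.5% + 2.25% local = 8.75% → £1.25
Building blocks set £70.54: toys and games → 6.5% + 2.25% local = 8.75% → £6.17
Craft lager (4-pack) £16.55: alcohol → 9.5% + 1.75% local = 11.25% → £1.86
Total tax = £3.76 + £1.25 + £6.17 + £1.86 = £13.04

£13.04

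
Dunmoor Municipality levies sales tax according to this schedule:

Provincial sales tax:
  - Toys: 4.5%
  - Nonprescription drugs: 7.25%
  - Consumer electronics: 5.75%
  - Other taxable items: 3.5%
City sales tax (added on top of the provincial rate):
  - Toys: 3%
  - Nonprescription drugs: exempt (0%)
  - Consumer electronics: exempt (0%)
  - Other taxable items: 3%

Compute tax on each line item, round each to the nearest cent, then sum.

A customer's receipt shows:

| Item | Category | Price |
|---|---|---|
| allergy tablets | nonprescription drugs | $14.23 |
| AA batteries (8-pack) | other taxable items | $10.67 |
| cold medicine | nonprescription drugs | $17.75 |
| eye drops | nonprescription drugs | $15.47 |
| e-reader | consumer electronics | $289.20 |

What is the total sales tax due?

$20.76

Allergy tablets $14.23: nonprescription drugs → 7.25% + 0% city = 7.25% → $1.03
AA batteries (8-pack) $10.67: other taxable items → 3.5% + 3% city = 6.5% → $0.69
Cold medicine $17.75: nonprescription drugs → 7.25% + 0% city = 7.25% → $1.29
Eye drops $15.47: nonprescription drugs → 7.25% + 0% city = 7.25% → $1.12
E-reader $289.20: consumer electronics → 5.75% + 0% city = 5.75% → $16.63
Total tax = $1.03 + $0.69 + $1.29 + $1.12 + $16.63 = $20.76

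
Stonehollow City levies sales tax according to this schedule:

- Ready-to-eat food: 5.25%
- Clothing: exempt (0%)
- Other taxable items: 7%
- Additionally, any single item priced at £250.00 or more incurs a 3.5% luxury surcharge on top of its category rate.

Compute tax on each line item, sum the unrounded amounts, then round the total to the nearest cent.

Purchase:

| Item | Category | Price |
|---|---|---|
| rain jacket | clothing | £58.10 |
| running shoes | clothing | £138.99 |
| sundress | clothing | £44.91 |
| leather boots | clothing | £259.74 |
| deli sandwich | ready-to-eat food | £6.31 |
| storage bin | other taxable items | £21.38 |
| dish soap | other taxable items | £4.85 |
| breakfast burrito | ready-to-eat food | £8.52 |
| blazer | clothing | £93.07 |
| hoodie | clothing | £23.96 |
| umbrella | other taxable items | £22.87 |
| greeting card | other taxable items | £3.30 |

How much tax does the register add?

£13.54

Rain jacket £58.10: clothing → 0% → £0.00
Running shoes £138.99: clothing → 0% → £0.00
Sundress £44.91: clothing → 0% → £0.00
Leather boots £259.74: clothing → 0% + 3.5% surcharge = 3.5% → £9.0909
Deli sandwich £6.31: ready-to-eat food → 5.25% → £0.331275
Storage bin £21.38: other taxable items → 7% → £1.4966
Dish soap £4.85: other taxable items → 7% → £0.3395
Breakfast burrito £8.52: ready-to-eat food → 5.25% → £0.4473
Blazer £93.07: clothing → 0% → £0.00
Hoodie £23.96: clothing → 0% → £0.00
Umbrella £22.87: other taxable items → 7% → £1.6009
Greeting card £3.30: other taxable items → 7% → £0.231
Unrounded tax sum = £13.537475 → £13.54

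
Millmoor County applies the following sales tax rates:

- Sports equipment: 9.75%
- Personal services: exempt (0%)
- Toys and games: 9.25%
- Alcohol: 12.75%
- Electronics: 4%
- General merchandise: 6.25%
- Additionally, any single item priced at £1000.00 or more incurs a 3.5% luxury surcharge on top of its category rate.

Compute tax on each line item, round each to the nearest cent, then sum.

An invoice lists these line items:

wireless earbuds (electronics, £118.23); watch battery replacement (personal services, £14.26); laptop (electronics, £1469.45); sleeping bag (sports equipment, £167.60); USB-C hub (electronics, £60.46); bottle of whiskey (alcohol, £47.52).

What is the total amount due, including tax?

Wireless earbuds £118.23: electronics → 4% → £4.73
Watch battery replacement £14.26: personal services → 0% → £0.00
Laptop £1469.45: electronics → 4% + 3.5% surcharge = 7.5% → £110.21
Sleeping bag £167.60: sports equipment → 9.75% → £16.34
USB-C hub £60.46: electronics → 4% → £2.42
Bottle of whiskey £47.52: alcohol → 12.75% → £6.06
Subtotal = £1877.52; tax = £139.76; total due = £2017.28

£2017.28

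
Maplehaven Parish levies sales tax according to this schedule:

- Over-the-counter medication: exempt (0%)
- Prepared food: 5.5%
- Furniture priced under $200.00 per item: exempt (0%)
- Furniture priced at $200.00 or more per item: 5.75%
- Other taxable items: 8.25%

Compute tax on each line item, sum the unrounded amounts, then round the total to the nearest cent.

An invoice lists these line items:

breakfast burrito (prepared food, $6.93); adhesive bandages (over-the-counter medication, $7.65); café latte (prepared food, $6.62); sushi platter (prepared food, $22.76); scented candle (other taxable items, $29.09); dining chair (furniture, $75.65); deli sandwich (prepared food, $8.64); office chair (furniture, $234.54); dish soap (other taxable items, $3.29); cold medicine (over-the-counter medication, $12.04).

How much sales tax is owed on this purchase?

Breakfast burrito $6.93: prepared food → 5.5% → $0.38115
Adhesive bandages $7.65: over-the-counter medication → 0% → $0.00
Café latte $6.62: prepared food → 5.5% → $0.3641
Sushi platter $22.76: prepared food → 5.5% → $1.2518
Scented candle $29.09: other taxable items → 8.25% → $2.399925
Dining chair $75.65: furniture, under $200.00 → 0% → $0.00
Deli sandwich $8.64: prepared food → 5.5% → $0.4752
Office chair $234.54: furniture, $200.00 or more → 5.75% → $13.48605
Dish soap $3.29: other taxable items → 8.25% → $0.271425
Cold medicine $12.04: over-the-counter medication → 0% → $0.00
Unrounded tax sum = $18.62965 → $18.63

$18.63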